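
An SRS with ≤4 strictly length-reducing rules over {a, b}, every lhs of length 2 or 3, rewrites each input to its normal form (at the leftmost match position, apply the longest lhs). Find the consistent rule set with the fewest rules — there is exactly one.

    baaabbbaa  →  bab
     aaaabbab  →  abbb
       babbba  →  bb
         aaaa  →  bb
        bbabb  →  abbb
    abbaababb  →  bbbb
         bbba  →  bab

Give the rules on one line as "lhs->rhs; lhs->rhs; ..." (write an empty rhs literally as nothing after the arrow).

  | baaabbbaa => bbabbbaa => abbbbaa => abbaba => aabba => bbba => bab
  | aaaabbab => baabbab => bbbbab => bbabb => abbb
  | babbba => babab => bb
  | aaaa => baa => bb

aa->b; aba->; bba->ab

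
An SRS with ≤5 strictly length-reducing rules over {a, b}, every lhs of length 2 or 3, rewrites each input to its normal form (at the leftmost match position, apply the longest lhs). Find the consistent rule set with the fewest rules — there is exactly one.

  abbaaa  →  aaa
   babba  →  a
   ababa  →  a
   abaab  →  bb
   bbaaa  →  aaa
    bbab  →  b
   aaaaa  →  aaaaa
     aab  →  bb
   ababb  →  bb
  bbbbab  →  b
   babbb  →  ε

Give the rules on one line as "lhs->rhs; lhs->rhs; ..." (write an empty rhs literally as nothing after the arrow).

  | abbaaa => bbaaa => baaa => aaa
  | babba => abba => bba => ba => a
  | ababa => baba => aba => ba => a
  | abaab => baab => aab => bb

aab->bb; ab->b; ba->a; bbb->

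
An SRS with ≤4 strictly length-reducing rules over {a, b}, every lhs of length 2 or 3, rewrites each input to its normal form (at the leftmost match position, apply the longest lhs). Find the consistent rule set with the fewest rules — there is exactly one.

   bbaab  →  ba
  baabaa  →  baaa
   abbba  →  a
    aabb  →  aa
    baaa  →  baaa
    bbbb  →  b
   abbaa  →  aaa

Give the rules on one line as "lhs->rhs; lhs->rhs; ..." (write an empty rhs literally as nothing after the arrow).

  | bbaab => baab => ba
  | baabaa => baaa
  | abbba => aba => a
  | aabb => aa

ab->; abb->a; bb->b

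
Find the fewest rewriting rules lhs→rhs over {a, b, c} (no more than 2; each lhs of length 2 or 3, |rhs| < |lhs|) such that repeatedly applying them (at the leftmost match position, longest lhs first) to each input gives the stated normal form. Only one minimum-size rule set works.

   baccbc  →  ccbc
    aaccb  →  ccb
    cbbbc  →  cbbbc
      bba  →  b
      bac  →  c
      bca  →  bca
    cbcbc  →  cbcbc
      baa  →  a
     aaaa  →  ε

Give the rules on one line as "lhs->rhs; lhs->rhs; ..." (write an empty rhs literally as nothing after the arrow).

aa->; ba->

  | baccbc => ccbc
  | aaccb => ccb
  | cbbbc
  | bba => b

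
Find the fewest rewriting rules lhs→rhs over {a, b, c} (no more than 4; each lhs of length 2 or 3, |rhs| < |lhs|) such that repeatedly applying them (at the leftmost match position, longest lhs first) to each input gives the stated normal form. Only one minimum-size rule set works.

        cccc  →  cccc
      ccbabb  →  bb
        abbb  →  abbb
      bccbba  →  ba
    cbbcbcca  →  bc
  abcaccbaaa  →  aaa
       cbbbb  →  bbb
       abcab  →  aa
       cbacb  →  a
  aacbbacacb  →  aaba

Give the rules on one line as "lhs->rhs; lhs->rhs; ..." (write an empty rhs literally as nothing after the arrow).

  | cccc
  | ccbabb => cabb => bb
  | abbb
  | bccbba => bcba => ba

bca->ac; ca->; cb->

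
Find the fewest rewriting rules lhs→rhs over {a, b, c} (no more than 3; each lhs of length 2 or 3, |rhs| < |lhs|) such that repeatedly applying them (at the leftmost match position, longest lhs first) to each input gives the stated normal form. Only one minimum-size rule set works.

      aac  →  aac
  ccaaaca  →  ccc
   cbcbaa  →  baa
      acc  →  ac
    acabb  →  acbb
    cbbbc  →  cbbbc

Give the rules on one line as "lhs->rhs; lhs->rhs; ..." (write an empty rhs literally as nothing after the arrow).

acc->ac; ca->c; cbc->

  | aac
  | ccaaaca => ccaaca => ccaca => ccca => ccc
  | cbcbaa => baa
  | acc => ac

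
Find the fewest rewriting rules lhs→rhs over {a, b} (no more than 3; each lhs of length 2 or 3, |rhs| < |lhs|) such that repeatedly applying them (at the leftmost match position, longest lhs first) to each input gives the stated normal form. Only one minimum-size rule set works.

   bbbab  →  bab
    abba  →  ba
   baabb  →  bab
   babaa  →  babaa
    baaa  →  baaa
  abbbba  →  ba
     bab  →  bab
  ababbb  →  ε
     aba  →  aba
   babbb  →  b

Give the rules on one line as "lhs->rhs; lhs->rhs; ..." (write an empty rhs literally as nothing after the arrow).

  | bbbab => bab
  | abba => ba
  | baabb => bab
  | babaa

abb->b; bb->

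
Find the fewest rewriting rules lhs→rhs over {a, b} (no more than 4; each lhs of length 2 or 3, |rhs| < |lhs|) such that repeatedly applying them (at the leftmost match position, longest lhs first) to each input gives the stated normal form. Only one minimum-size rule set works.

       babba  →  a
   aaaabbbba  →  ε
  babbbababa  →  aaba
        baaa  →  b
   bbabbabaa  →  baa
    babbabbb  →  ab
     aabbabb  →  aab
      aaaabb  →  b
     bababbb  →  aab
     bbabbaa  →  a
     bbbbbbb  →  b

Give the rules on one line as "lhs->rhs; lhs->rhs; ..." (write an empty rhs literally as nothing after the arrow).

aaa->bb; bab->ab; bb->b; bba->

  | babba => abba => a
  | aaaabbbba => bbabbbba => bbbba => bbba => bba => ε
  | babbbababa => abbbababa => abbababa => ababa => aaba
  | baaa => bbb => bb => b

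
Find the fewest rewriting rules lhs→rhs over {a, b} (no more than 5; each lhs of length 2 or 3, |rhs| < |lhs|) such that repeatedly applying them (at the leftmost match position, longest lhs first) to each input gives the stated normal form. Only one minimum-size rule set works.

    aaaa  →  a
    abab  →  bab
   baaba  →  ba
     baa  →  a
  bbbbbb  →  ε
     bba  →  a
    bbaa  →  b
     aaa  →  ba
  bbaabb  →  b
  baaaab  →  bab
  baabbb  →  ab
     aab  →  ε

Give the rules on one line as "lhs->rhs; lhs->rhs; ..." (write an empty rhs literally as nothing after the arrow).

aa->b; aba->ba; baa->a; bb->

  | aaaa => baa => a
  | abab => bab
  | baaba => aba => ba
  | baa => a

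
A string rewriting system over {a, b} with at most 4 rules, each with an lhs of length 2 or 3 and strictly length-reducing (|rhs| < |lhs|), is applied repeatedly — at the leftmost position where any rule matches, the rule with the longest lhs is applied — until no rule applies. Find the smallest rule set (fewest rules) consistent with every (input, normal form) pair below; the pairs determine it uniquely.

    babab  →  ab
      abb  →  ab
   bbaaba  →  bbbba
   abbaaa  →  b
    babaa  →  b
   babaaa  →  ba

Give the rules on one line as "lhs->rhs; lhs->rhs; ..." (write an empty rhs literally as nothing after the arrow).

aa->b; aba->; abb->ab; bab->

  | babab => ab
  | abb => ab
  | bbaaba => bbbba
  | abbaaa => abaaa => aa => b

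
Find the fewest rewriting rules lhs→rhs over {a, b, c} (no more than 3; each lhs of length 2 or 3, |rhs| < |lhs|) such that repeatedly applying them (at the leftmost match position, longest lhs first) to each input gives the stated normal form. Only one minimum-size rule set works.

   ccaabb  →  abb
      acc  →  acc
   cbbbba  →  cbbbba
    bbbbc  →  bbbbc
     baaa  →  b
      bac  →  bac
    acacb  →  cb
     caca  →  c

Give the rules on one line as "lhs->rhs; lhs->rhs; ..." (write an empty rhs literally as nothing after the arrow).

aaa->; aca->; cca->

  | ccaabb => abb
  | acc
  | cbbbba
  | bbbbc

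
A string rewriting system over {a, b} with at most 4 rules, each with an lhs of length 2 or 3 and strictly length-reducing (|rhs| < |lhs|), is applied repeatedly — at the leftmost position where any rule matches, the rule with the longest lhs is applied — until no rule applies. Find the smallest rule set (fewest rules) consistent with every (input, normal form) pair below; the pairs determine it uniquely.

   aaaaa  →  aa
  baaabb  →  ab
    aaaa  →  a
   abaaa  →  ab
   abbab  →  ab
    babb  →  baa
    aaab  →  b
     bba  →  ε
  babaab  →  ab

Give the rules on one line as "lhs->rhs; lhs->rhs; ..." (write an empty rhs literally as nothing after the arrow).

aaa->; aab->bb; bb->a; bba->

  | aaaaa => aa
  | baaabb => bbb => ab
  | aaaa => a
  | abaaa => ab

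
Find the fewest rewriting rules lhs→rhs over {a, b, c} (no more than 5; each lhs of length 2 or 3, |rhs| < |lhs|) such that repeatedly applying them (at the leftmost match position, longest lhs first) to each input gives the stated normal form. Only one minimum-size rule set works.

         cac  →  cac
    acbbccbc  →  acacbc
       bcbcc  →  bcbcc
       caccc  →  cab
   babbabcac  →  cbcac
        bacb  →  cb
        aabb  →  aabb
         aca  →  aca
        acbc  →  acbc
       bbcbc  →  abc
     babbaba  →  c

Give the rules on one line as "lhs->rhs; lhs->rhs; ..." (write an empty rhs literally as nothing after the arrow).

ba->; bba->c; bbc->a; ccc->b

  | cac
  | acbbccbc => acacbc
  | bcbcc
  | caccc => cab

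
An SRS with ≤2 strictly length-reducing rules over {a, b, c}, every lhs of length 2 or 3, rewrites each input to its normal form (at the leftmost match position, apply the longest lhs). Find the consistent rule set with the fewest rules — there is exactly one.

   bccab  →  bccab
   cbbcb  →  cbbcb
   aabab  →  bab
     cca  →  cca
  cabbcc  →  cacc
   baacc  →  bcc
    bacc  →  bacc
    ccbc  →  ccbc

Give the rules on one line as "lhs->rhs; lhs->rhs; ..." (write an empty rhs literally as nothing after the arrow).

aa->; abb->a

  | bccab
  | cbbcb
  | aabab => bab
  | cca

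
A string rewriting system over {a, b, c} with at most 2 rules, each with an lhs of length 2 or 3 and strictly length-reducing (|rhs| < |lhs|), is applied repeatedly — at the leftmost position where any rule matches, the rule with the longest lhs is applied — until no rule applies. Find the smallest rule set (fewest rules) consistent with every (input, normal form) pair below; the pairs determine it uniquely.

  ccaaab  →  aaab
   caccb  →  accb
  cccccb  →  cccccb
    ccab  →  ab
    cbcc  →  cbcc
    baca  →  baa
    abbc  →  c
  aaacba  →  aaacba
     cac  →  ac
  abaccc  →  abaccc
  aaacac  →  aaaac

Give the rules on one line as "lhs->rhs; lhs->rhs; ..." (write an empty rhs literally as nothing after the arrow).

  | ccaaab => caaab => aaab
  | caccb => accb
  | cccccb
  | ccab => cab => ab

abb->; ca->a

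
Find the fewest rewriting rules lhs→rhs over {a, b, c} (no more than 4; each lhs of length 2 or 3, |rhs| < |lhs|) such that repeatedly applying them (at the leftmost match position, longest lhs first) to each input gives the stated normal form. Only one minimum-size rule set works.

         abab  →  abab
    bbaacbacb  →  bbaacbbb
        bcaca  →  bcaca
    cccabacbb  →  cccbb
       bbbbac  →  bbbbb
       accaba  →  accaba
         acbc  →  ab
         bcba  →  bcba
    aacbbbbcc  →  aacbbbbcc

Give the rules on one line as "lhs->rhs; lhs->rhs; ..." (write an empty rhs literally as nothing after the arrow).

abb->; bac->bb; cbc->b

  | abab
  | bbaacbacb => bbaacbbb
  | bcaca
  | cccabacbb => cccabbbb => cccbb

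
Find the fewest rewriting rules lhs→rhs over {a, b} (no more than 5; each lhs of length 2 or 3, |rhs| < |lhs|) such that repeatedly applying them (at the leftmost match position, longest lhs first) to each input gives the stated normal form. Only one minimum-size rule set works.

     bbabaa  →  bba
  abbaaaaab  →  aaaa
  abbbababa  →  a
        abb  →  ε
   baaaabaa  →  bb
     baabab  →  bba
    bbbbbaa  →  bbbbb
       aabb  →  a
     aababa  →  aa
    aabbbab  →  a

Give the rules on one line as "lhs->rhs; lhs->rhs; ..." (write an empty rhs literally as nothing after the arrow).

  | bbabaa => bbaaa => bba
  | abbaaaaab => abaaaaab => aaaaab => aaaa
  | abbbababa => abbababa => abababa => ababa => aba => a
  | abb => ab => ε

ab->; abb->ab; baa->b; bab->ba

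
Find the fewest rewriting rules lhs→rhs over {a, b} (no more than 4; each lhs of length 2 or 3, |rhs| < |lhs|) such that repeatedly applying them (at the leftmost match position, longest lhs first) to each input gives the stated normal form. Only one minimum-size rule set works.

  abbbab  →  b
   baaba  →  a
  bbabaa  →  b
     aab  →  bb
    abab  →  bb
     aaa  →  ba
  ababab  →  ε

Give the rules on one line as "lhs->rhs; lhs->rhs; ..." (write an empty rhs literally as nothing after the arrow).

aa->b; ab->b; bbb->

  | abbbab => bbbab => ab => b
  | baaba => bbba => a
  | bbabaa => bbbaa => aa => b
  | aab => bb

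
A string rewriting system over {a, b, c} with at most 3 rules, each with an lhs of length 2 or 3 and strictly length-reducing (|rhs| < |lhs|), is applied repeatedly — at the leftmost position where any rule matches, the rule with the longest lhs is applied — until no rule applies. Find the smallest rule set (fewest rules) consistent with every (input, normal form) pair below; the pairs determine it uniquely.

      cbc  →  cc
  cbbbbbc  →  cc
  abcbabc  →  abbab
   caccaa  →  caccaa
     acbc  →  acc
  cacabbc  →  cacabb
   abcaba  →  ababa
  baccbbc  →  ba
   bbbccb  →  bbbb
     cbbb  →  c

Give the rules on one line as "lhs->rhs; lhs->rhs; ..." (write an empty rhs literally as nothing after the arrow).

  | cbc => cc
  | cbbbbbc => cbbbbc => cbbbc => cbbc => cbc => cc
  | abcbabc => abbabc => abbab
  | caccaa

bc->b; cb->c; ccc->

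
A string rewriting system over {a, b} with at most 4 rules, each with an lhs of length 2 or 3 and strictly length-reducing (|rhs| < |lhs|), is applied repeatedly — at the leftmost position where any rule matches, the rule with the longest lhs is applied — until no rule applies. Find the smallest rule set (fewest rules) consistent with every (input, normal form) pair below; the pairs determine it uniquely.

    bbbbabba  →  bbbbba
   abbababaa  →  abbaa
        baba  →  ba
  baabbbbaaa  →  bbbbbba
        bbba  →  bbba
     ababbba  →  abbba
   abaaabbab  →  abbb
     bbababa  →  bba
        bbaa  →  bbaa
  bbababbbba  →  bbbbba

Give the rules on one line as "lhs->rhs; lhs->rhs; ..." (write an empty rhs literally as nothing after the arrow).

aaa->ba; aab->b; bab->b

  | bbbbabba => bbbbba
  | abbababaa => abbabaa => abbaa
  | baba => ba
  | baabbbbaaa => bbbbbaaa => bbbbbba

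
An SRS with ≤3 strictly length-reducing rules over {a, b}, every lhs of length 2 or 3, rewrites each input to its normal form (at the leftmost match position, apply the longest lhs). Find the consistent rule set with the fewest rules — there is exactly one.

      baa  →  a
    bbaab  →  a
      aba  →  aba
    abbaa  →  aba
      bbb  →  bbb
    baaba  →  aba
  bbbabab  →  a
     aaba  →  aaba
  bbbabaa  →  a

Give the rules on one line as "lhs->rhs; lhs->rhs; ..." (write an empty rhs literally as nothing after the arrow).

baa->a; bab->a

  | baa => a
  | bbaab => bab => a
  | aba
  | abbaa => aba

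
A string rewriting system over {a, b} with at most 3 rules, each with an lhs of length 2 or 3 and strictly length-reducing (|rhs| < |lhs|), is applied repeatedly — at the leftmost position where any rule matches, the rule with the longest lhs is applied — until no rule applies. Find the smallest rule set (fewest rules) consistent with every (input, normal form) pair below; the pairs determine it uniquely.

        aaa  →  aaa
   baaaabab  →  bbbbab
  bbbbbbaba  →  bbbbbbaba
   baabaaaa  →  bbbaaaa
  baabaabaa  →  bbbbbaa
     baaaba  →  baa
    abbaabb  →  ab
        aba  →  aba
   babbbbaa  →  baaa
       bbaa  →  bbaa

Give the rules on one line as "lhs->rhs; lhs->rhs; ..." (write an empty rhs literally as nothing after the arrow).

  | aaa
  | baaaabab => baabbab => bbbbab
  | bbbbbbaba
  | baabaaaa => bbbaaaa

aab->bb; abb->a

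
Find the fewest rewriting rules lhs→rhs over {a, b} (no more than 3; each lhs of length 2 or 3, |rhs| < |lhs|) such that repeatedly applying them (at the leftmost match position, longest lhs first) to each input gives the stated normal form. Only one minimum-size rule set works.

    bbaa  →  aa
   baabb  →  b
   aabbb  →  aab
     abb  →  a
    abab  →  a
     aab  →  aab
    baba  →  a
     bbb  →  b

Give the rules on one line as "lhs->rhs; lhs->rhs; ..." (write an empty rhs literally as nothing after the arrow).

ba->b; bb->

  | bbaa => aa
  | baabb => babb => bbb => b
  | aabbb => aab
  | abb => a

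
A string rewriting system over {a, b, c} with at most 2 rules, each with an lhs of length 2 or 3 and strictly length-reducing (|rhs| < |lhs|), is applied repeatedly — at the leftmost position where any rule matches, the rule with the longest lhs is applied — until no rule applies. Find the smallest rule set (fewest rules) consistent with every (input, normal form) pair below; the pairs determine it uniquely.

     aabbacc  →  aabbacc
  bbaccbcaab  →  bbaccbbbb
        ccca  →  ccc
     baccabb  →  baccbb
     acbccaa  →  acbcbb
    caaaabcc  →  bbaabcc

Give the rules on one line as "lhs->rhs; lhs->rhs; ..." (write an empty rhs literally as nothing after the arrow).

ca->c; caa->bb

  | aabbacc
  | bbaccbcaab => bbaccbbbb
  | ccca => ccc
  | baccabb => baccbb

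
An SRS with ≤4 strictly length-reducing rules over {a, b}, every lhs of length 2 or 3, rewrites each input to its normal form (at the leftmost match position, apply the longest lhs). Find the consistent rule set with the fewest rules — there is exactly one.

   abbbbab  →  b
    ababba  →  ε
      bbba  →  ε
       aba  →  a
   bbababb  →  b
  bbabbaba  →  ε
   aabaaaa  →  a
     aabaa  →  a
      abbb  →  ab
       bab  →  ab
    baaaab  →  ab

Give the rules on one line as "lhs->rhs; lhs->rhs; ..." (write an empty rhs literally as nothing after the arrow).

aa->; ba->; bab->ab; bb->b

  | abbbbab => abbbab => abbab => abab => aab => b
  | ababba => aabba => bba => ba => ε
  | bbba => bba => ba => ε
  | aba => a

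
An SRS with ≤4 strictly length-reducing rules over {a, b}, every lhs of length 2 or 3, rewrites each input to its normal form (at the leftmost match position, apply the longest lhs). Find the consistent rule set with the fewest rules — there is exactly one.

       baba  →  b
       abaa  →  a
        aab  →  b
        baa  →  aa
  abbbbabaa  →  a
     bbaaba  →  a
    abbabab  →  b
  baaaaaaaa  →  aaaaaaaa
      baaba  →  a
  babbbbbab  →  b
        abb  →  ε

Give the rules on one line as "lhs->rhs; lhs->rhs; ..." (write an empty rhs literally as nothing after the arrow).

ab->b; aba->; baa->aa; bb->

  | baba => b
  | abaa => a
  | aab => ab => b
  | baa => aa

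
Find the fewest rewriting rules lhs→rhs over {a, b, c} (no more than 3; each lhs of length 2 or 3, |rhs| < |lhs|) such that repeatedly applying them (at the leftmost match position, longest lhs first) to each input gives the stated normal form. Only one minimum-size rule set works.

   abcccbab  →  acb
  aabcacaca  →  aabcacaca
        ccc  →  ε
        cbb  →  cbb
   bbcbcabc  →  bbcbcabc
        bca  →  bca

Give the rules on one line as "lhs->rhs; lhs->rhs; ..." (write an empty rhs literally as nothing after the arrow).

bba->c; ccc->

  | abcccbab => abbab => acb
  | aabcacaca
  | ccc => ε
  | cbb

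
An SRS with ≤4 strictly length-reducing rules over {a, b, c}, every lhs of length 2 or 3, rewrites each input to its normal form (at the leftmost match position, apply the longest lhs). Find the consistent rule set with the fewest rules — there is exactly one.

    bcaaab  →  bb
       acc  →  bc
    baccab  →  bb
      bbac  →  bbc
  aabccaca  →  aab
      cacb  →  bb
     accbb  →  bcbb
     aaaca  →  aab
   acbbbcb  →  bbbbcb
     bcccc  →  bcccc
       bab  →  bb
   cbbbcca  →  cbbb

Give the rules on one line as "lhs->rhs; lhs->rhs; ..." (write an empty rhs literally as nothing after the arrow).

  | bcaaab => baaab => baab => bab => bb
  | acc => bc
  | baccab => bccab => bcab => bab => bb
  | bbac => bbc

ac->b; ba->b; ca->a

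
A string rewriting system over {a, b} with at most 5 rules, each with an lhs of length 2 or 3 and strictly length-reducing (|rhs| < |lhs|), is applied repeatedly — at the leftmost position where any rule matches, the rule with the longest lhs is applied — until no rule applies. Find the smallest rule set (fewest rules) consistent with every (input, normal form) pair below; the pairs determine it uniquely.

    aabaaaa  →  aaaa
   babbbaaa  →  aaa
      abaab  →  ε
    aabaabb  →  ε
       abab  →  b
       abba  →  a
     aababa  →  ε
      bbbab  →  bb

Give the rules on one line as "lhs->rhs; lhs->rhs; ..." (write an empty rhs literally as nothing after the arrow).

  | aabaaaa => aaaa
  | babbbaaa => bbaaa => baaa => aaa
  | abaab => ab => ε
  | aabaabb => aabb => ab => ε

ab->; aba->; ba->a; bab->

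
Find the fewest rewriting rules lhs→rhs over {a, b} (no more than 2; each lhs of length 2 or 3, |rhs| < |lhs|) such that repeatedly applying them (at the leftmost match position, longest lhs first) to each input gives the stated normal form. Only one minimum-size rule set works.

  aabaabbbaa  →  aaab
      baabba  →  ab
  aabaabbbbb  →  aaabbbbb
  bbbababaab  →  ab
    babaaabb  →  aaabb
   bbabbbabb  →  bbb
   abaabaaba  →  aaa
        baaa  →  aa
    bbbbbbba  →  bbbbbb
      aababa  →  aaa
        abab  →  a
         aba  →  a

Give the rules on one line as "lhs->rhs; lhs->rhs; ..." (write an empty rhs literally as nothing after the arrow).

ba->; bab->

  | aabaabbbaa => aaabbbaa => aaabba => aaab
  | baabba => abba => ab
  | aabaabbbbb => aaabbbbb
  | bbbababaab => bbabaab => baab => ab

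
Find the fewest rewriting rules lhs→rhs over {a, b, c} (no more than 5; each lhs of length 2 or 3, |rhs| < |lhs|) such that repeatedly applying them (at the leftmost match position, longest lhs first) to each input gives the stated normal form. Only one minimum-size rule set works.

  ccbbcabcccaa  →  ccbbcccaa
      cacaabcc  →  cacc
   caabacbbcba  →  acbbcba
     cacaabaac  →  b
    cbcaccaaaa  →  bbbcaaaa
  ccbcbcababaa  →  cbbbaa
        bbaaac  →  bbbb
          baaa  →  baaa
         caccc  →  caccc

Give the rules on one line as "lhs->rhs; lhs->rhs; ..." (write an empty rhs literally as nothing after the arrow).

  | ccbbcabcccaa => ccbbcccaa
  | cacaabcc => cacabcc => cacc
  | caabacbbcba => cabacbbcba => acbbcba
  | cacaabaac => cacabaac => caaac => cabb => b

aac->bb; ab->b; cab->; cbc->ba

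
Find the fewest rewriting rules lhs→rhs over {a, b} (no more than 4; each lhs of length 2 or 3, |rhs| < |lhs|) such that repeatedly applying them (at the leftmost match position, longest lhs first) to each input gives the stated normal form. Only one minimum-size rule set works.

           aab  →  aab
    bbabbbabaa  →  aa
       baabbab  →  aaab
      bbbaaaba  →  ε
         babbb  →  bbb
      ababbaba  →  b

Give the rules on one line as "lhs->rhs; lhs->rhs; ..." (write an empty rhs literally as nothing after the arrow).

aba->ba; abb->a; ba->; baa->aa

  | aab
  | bbabbbabaa => bbbbabaa => bbbbaa => bbbaa => bbaa => baa => aa
  | baabbab => aabbab => aaab
  | bbbaaaba => bbaaaba => baaaba => aaaba => aaba => aba => ba => ε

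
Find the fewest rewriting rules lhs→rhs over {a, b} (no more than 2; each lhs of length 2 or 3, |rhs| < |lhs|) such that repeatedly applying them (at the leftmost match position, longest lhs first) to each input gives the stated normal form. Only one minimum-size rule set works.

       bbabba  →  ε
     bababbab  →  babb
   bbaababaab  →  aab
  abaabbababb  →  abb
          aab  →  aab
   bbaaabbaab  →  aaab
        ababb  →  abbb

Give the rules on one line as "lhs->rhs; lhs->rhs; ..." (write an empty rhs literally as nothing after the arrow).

aba->ab; bba->

  | bbabba => bba => ε
  | bababbab => babbbab => babb
  | bbaababaab => ababaab => abbaab => aab
  | abaabbababb => ababbababb => abbbababb => abbabb => abb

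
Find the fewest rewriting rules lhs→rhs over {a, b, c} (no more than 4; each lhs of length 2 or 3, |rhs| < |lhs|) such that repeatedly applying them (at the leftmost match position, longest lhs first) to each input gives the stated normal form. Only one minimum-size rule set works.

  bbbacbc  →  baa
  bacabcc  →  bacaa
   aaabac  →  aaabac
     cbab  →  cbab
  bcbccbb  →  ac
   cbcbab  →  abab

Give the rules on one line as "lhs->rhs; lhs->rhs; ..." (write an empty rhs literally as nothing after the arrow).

  | bbbacbc => bacbc => bacc => baa
  | bacabcc => bacacc => bacaa
  | aaabac
  | cbab

bb->; bc->c; cc->a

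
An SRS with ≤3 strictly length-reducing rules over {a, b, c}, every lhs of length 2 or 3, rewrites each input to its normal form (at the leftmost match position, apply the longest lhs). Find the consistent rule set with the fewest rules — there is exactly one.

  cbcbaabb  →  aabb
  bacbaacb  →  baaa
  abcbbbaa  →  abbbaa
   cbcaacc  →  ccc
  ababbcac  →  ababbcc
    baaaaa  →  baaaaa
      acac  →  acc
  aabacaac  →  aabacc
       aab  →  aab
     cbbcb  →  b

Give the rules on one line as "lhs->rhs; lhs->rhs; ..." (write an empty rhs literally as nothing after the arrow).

ca->c; cb->

  | cbcbaabb => cbaabb => aabb
  | bacbaacb => baaacb => baaa
  | abcbbbaa => abbbaa
  | cbcaacc => caacc => cacc => ccc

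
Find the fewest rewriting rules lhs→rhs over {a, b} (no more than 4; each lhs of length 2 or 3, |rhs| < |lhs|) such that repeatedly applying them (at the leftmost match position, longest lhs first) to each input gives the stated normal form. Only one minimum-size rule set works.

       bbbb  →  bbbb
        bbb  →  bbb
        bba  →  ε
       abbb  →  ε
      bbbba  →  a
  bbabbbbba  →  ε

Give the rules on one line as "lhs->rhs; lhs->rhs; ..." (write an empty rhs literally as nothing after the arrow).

aa->; ab->; abb->a; bba->ab

  | bbbb
  | bbb
  | bba => ab => ε
  | abbb => ab => ε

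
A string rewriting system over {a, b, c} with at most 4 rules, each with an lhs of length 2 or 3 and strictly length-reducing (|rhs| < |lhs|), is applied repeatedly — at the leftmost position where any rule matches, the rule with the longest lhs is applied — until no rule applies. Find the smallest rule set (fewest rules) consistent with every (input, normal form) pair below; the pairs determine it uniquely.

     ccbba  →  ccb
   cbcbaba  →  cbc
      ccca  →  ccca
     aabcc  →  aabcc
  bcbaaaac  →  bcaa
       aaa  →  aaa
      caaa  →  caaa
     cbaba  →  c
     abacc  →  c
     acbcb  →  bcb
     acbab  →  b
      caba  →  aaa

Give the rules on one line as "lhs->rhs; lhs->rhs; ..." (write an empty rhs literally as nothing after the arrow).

ac->; ba->; cab->aa

  | ccbba => ccb
  | cbcbaba => cbcba => cbc
  | ccca
  | aabcc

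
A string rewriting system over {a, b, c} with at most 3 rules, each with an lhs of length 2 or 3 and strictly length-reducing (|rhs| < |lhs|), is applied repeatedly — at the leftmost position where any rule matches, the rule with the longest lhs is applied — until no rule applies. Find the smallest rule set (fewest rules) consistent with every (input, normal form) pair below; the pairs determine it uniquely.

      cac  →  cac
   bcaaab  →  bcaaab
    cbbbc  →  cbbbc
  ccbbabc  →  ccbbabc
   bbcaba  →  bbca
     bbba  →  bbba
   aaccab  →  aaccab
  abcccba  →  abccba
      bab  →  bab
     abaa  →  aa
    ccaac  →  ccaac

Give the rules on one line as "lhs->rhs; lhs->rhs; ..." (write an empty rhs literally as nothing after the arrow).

  | cac
  | bcaaab
  | cbbbc
  | ccbbabc

aba->a; ccc->cc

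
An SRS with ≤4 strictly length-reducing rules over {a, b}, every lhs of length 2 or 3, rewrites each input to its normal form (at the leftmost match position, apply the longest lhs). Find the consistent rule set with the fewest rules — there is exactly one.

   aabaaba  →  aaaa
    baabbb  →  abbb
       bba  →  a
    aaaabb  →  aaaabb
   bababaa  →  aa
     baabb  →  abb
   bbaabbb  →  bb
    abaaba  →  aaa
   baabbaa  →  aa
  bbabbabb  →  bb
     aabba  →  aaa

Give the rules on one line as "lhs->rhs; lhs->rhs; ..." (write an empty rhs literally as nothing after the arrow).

  | aabaaba => aaaba => aaaa
  | baabbb => abbb
  | bba => ba => a
  | aaaabb

ba->a; baa->a; bab->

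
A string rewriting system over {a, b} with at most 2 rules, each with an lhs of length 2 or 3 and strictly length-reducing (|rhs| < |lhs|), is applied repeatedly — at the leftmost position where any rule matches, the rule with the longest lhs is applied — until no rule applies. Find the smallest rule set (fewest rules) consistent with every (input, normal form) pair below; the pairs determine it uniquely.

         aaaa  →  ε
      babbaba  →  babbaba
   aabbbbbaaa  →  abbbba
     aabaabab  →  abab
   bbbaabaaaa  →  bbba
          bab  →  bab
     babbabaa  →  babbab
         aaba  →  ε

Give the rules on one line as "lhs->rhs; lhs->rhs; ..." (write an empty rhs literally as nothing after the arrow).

  | aaaa => aa => ε
  | babbaba
  | aabbbbbaaa => abbbbaaa => abbbba
  | aabaabab => aaabab => abab

aa->; aab->a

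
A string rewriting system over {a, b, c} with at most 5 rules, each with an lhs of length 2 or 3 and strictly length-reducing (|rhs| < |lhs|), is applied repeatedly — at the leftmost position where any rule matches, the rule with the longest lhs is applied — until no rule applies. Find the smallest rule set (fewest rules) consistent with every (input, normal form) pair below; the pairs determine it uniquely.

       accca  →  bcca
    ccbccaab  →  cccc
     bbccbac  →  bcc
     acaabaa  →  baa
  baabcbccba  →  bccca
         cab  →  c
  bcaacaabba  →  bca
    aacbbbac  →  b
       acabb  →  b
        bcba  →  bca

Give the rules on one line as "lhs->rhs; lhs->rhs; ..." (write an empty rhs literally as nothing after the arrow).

ab->b; ac->b; bb->b; cb->c

  | accca => bcca
  | ccbccaab => ccccaab => ccccab => ccccb => cccc
  | bbccbac => bccbac => bccac => bccb => bcc
  | acaabaa => baabaa => babaa => bbaa => baa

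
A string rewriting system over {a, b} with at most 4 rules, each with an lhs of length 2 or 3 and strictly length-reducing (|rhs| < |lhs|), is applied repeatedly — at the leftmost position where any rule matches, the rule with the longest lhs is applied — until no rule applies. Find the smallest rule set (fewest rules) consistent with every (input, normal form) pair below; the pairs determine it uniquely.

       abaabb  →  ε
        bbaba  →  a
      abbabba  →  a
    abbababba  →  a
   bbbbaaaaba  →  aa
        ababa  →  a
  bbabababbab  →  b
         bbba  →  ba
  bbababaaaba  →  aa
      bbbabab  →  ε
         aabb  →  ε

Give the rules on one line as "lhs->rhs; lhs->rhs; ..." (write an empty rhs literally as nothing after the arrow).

  | abaabb => aabb => abb => bb => ε
  | bbaba => aba => a
  | abbabba => bbabba => abba => bba => a
  | abbababba => bbababba => ababba => abba => bba => a

aaa->aa; ab->b; aba->a; bb->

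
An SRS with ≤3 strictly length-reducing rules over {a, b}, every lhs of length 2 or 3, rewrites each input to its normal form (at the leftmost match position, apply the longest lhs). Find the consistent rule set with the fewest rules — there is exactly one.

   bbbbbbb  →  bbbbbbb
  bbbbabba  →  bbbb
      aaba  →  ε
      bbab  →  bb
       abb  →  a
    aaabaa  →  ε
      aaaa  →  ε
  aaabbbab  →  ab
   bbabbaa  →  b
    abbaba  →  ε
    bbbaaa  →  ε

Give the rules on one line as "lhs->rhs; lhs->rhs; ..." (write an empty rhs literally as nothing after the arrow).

  | bbbbbbb
  | bbbbabba => bbbbba => bbbb
  | aaba => ba => ε
  | bbab => bb

aa->; abb->a; ba->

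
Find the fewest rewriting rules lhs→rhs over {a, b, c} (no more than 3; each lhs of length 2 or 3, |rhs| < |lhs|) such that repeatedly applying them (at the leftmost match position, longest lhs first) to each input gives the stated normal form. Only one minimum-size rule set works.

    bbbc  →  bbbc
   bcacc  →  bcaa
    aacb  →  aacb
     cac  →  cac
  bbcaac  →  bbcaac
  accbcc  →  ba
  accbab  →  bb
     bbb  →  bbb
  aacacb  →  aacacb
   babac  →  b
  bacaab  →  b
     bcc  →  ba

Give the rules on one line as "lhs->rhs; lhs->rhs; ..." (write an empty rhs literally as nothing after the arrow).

ab->b; bac->; cc->a

  | bbbc
  | bcacc => bcaa
  | aacb
  | cac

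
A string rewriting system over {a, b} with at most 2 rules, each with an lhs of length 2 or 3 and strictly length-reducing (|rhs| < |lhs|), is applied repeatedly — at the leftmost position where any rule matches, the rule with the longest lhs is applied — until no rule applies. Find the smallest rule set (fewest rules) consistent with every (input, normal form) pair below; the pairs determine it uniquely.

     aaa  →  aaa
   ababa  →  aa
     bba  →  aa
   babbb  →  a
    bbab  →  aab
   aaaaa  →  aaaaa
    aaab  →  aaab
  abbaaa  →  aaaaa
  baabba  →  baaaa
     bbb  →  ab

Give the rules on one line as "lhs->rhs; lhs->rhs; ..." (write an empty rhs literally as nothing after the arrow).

bab->; bb->a

  | aaa
  | ababa => aa
  | bba => aa
  | babbb => bb => a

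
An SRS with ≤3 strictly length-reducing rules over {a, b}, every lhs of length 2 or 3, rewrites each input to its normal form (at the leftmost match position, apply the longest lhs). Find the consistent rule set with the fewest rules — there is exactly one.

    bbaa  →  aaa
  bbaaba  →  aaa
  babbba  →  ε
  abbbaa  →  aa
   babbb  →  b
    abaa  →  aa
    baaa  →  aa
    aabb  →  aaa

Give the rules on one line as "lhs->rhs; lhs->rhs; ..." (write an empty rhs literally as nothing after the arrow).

  | bbaa => aaa
  | bbaaba => aaaba => aaa
  | babbba => bbba => ba => ε
  | abbbaa => abaa => aa

ba->; bb->a; bbb->b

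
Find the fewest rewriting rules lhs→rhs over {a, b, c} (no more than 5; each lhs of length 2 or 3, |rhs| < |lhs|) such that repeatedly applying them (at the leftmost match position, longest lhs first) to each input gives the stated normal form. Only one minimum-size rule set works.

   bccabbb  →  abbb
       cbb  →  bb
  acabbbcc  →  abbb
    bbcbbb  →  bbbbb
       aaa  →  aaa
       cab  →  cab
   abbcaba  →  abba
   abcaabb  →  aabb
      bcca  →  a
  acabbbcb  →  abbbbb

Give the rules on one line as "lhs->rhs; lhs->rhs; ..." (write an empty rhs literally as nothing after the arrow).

  | bccabbb => abbb
  | cbb => bb
  | acabbbcc => abbbbcc => abbb
  | bbcbbb => bbbbb

aca->ab; bca->; bcc->; cb->b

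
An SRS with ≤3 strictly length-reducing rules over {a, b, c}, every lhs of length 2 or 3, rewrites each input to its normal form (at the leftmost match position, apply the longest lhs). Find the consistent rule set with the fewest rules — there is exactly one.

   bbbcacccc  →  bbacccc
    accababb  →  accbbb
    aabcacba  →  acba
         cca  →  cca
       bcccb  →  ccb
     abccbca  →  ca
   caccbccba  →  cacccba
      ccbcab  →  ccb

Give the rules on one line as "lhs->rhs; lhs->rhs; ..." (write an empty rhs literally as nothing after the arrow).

ab->b; bc->

  | bbbcacccc => bbacccc
  | accababb => accbabb => accbbb
  | aabcacba => abcacba => bcacba => acba
  | cca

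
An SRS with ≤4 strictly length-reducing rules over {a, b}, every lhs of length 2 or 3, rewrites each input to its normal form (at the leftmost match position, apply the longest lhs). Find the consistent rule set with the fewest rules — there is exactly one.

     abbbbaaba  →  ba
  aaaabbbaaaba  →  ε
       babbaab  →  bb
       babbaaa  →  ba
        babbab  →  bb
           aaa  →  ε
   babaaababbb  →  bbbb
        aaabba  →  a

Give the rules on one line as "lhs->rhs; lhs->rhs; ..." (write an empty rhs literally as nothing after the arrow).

aa->; aaa->; bba->a

  | abbbbaaba => abbaaba => aaaba => ba
  | aaaabbbaaaba => abbbaaaba => abaaaba => abba => aa => ε
  | babbaab => baaab => bb
  | babbaaa => baaaa => ba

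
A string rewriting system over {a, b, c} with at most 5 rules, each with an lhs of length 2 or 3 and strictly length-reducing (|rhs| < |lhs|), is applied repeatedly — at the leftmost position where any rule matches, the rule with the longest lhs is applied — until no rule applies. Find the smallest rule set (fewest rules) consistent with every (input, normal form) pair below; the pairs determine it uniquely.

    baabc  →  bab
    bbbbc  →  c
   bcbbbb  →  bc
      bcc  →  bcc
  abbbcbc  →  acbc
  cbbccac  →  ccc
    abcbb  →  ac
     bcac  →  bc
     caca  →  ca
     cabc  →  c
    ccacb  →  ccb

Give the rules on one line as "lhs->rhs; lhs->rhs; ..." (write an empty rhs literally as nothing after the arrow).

aac->ab; abc->ac; bb->; cac->c

  | baabc => baac => bab
  | bbbbc => bbc => c
  | bcbbbb => bcbb => bc
  | bcc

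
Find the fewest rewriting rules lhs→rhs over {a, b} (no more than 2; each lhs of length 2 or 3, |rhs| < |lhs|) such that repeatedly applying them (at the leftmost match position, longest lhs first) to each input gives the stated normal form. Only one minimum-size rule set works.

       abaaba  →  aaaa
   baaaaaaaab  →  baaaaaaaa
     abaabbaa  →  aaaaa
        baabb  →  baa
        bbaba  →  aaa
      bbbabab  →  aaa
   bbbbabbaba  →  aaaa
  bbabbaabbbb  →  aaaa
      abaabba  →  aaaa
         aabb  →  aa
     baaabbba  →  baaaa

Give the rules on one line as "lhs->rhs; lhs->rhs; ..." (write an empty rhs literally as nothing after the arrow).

  | abaaba => aaaba => aaaa
  | baaaaaaaab => baaaaaaaa
  | abaabbaa => aaabbaa => aaabaa => aaaaa
  | baabb => baab => baa

ab->a; bb->a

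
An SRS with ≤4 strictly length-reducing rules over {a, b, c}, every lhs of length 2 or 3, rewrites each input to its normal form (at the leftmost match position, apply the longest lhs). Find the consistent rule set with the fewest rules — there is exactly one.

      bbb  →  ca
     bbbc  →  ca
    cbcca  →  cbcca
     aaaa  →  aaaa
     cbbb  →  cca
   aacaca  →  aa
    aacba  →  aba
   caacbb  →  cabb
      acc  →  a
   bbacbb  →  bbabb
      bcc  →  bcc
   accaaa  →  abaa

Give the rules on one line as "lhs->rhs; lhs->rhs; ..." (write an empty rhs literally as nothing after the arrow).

  | bbb => ca
  | bbbc => cac => ca
  | cbcca
  | aaaa

aac->a; ac->a; aca->ab; bbb->ca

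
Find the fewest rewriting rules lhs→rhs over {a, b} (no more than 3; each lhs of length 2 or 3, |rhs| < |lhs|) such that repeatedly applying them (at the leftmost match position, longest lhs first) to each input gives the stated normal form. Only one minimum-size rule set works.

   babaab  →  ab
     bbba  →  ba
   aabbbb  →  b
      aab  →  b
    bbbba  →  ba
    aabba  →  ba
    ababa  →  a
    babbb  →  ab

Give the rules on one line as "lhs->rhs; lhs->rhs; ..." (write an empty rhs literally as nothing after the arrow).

  | babaab => aaab => ab
  | bbba => bba => ba
  | aabbbb => bbbb => bbb => bb => b
  | aab => b

aa->; bab->a; bb->b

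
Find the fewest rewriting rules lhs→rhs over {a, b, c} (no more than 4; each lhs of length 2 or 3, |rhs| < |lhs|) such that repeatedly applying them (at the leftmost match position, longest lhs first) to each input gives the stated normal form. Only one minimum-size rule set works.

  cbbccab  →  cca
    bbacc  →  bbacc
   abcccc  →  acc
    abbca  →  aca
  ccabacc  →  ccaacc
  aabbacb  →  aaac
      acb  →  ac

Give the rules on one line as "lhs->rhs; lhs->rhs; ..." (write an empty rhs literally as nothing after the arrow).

ab->a; cb->c; ccc->cc

  | cbbccab => cbccab => cccab => ccab => cca
  | bbacc
  | abcccc => acccc => accc => acc
  | abbca => abca => aca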